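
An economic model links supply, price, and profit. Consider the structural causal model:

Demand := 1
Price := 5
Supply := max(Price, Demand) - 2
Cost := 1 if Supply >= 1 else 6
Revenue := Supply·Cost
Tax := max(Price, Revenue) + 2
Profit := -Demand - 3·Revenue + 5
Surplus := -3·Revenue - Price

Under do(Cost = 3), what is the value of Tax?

11

Under do(Cost=3), the mechanism Cost := 1 if Supply >= 1 else 6 is discarded; Cost is fixed at 3.
Supply = max(Price, Demand) - 2  [with Price=5, Demand=1]  = 3
Revenue = Supply·Cost  [with Supply=3, Cost=3]  = 9
Tax = max(Price, Revenue) + 2  [with Price=5, Revenue=9]  = 11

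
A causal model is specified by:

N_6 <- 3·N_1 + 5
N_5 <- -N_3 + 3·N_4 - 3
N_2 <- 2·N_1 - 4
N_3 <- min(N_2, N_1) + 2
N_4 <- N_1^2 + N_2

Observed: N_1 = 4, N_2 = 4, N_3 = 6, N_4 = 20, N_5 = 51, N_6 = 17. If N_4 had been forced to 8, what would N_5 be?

Intervening sets N_4 = 8 and removes its equation (N_4 <- N_1^2 + N_2).
N_2 = 2·N_1 - 4  [with N_1=4]  = 4
N_3 = min(N_2, N_1) + 2  [with N_2=4, N_1=4]  = 6
N_5 = -N_3 + 3·N_4 - 3  [with N_3=6, N_4=8]  = 15

15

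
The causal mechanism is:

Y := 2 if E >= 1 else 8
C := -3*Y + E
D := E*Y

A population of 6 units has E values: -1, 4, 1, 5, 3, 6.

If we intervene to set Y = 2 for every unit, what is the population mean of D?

6

Under do(Y=2), Y's equation is replaced by Y=2 for every unit. Per-unit D: -2, 8, 2, 10, 6, 12. Mean = 6.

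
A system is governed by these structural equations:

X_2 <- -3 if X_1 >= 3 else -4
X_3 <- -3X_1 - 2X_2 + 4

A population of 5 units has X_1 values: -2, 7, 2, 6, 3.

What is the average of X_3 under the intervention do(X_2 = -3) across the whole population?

0.4

Under do(X_2=-3), X_2's equation is replaced by X_2=-3 for every unit. Per-unit X_3: 16, -11, 4, -8, 1. Mean = 0.4.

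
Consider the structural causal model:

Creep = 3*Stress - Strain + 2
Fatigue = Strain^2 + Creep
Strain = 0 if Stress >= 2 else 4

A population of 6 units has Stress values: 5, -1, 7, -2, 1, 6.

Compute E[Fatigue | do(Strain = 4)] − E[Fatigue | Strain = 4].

10

Every unit gets Strain=4 under the intervention. Fatigue values become 29, 11, 35, 8, 17, 32; E[Fatigue|do(Strain=4)] = 22.
E[Fatigue|Strain=4] averages over only the 3 units with Strain=4 (Stress = -1, -2, 1): Fatigue = 11, 8, 17, mean 12.
Difference = 22 − 12 = 10.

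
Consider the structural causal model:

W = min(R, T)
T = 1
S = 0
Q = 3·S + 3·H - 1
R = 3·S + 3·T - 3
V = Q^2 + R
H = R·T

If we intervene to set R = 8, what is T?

1

Under do(R=8), the mechanism R = 3·S + 3·T - 3 is discarded; R is fixed at 8.
Since T is not a descendant of the intervened variable, it is unaffected.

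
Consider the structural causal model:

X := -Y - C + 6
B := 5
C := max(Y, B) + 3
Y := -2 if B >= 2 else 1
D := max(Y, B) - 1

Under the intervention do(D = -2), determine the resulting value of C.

8

The intervention breaks the incoming arrows to D: D := max(Y, B) - 1 no longer applies, and D = -2.
C is not downstream of the intervention, so its value is determined by the original equations.
Y = -2 if B >= 2 else 1  [with B=5]  = -2
C = max(Y, B) + 3  [with Y=-2, B=5]  = 8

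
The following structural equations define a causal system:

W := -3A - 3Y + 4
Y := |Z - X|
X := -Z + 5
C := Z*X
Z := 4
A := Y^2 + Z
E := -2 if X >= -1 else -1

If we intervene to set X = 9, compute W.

Under do(X=9), the mechanism X := -Z + 5 is discarded; X is fixed at 9.
Y = |Z - X|  [with Z=4, X=9]  = 5
A = Y^2 + Z  [with Y=5, Z=4]  = 29
W = -3A - 3Y + 4  [with A=29, Y=5]  = -98

-98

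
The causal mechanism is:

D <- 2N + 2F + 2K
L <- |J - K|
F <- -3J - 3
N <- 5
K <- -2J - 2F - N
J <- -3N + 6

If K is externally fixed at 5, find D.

Under do(K=5), the mechanism K <- -2J - 2F - N is discarded; K is fixed at 5.
J = -3N + 6  [with N=5]  = -9
F = -3J - 3  [with J=-9]  = 24
D = 2N + 2F + 2K  [with N=5, F=24, K=5]  = 68

68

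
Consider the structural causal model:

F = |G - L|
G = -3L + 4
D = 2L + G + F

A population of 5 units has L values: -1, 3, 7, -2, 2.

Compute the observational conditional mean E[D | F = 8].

11

Observing F=8 restricts to units where F's equation naturally yields 8: L ∈ {-1, 3}. In that subpopulation D = 13, 9, mean 11.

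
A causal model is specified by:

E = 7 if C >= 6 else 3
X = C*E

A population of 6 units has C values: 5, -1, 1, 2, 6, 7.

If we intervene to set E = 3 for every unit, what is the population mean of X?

The intervention sets E=3 in all 6 units regardless of C. Recomputing X per unit gives 15, -3, 3, 6, 18, 21; average 10.

10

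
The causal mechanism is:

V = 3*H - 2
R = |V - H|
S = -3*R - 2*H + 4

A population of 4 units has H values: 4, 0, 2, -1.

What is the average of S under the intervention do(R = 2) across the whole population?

-4.5

do(R=2) breaks R's dependence on H. With R=2 fixed, S across the units is -10, -2, -6, 0, mean -4.5.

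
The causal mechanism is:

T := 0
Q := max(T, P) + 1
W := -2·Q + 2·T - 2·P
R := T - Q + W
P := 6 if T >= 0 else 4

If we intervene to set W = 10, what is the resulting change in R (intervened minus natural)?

36

Intervening sets W = 10 and removes its equation (W := -2·Q + 2·T - 2·P).
P = 6 if T >= 0 else 4  [with T=0]  = 6
Q = max(T, P) + 1  [with T=0, P=6]  = 7
R = T - Q + W  [with T=0, Q=7, W=10]  = 3
Without intervention: P = 6 if T >= 0 else 4  [with T=0]  = 6; Q = max(T, P) + 1  [with T=0, P=6]  = 7; W = -2·Q + 2·T - 2·P  [with Q=7, T=0, P=6]  = -26; R = T - Q + W  [with T=0, Q=7, W=-26]  = -33.
Change = 3 − (-33) = 36.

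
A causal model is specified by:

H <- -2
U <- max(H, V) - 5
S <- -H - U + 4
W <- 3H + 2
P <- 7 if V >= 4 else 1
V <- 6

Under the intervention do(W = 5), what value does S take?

do(W=5) replaces the equation W <- 3H + 2 with the constant W = 5.
S is not downstream of the intervention, so its value is determined by the original equations.
U = max(H, V) - 5  [with H=-2, V=6]  = 1
S = -H - U + 4  [with H=-2, U=1]  = 5

5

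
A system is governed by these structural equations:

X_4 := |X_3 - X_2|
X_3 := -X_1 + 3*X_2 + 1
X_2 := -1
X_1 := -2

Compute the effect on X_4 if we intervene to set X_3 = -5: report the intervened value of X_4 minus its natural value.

The intervention breaks the incoming arrows to X_3: X_3 := -X_1 + 3*X_2 + 1 no longer applies, and X_3 = -5.
X_4 = |X_3 - X_2|  [with X_3=-5, X_2=-1]  = 4
Without intervention: X_3 = -X_1 + 3*X_2 + 1  [with X_1=-2, X_2=-1]  = 0; X_4 = |X_3 - X_2|  [with X_3=0, X_2=-1]  = 1.
Change = 4 − 1 = 3.

3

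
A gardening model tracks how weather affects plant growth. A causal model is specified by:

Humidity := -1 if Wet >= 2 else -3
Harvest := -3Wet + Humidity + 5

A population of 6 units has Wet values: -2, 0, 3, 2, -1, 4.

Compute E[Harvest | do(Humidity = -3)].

-1

Under do(Humidity=-3), Humidity's equation is replaced by Humidity=-3 for every unit. Per-unit Harvest: 8, 2, -7, -4, 5, -10. Mean = -1.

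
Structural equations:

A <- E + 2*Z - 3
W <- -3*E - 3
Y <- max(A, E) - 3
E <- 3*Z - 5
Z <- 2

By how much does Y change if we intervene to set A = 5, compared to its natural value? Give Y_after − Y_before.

do(A=5) replaces the equation A <- E + 2*Z - 3 with the constant A = 5.
E = 3*Z - 5  [with Z=2]  = 1
Y = max(A, E) - 3  [with A=5, E=1]  = 2
Without intervention: E = 3*Z - 5  [with Z=2]  = 1; A = E + 2*Z - 3  [with E=1, Z=2]  = 2; Y = max(A, E) - 3  [with A=2, E=1]  = -1.
Change = 2 − (-1) = 3.

3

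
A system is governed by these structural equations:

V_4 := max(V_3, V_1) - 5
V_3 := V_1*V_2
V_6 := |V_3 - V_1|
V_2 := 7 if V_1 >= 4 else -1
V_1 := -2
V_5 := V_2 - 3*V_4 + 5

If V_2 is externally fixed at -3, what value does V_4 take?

Under do(V_2=-3), the mechanism V_2 := 7 if V_1 >= 4 else -1 is discarded; V_2 is fixed at -3.
V_3 = V_1*V_2  [with V_1=-2, V_2=-3]  = 6
V_4 = max(V_3, V_1) - 5  [with V_3=6, V_1=-2]  = 1

1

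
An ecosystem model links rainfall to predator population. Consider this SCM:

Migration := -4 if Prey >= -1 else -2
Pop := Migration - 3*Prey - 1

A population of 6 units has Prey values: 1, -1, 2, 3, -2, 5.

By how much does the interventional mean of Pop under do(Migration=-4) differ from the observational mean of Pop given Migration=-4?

Under do(Migration=-4), Migration's equation is replaced by Migration=-4 for every unit. Per-unit Pop: -8, -2, -11, -14, 1, -20. Mean = -9.
Conditioning on Migration=-4 selects the 5 unit(s) with Prey ∈ {1, -1, 2, 3, 5}. Their Pop values: -8, -2, -11, -14, -20. Mean = -11.
Difference = -9 − (-11) = 2.

2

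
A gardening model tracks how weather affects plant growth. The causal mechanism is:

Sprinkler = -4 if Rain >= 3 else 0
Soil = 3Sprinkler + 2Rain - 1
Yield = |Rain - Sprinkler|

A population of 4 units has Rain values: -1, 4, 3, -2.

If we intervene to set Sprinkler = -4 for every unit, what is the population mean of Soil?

do(Sprinkler=-4) breaks Sprinkler's dependence on Rain. With Sprinkler=-4 fixed, Soil across the units is -15, -5, -7, -17, mean -11.

-11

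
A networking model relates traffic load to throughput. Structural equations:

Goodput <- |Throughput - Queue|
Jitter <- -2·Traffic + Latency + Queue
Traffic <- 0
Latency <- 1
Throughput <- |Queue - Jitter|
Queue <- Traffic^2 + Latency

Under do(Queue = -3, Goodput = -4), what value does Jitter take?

-2

Setting Queue = -3, Goodput = -4 by intervention discards those variables' equations.
Jitter = -2·Traffic + Latency + Queue  [with Traffic=0, Latency=1, Queue=-3]  = -2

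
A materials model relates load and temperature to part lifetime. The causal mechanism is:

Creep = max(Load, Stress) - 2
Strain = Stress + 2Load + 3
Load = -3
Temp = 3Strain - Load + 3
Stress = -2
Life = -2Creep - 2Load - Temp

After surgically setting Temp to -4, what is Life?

Under do(Temp=-4), the mechanism Temp = 3Strain - Load + 3 is discarded; Temp is fixed at -4.
Creep = max(Load, Stress) - 2  [with Load=-3, Stress=-2]  = -4
Life = -2Creep - 2Load - Temp  [with Creep=-4, Load=-3, Temp=-4]  = 18

18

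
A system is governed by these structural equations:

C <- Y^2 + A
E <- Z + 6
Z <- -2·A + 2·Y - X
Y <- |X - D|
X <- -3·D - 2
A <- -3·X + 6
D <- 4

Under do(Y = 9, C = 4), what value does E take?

-58

Under do(Y = 9, C = 4), each intervened variable's structural equation is replaced by its fixed value.
X = -3·D - 2  [with D=4]  = -14
A = -3·X + 6  [with X=-14]  = 48
Z = -2·A + 2·Y - X  [with A=48, Y=9, X=-14]  = -64
E = Z + 6  [with Z=-64]  = -58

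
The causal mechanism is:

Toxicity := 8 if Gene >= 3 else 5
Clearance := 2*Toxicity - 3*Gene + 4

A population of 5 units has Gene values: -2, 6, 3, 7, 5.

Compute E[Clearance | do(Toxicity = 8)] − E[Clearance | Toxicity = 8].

Every unit gets Toxicity=8 under the intervention. Clearance values become 26, 2, 11, -1, 5; E[Clearance|do(Toxicity=8)] = 8.6.
Observing Toxicity=8 restricts to units where Toxicity's equation naturally yields 8: Gene ∈ {6, 3, 7, 5}. In that subpopulation Clearance = 2, 11, -1, 5, mean 4.25.
Difference = 8.6 − 4.25 = 4.35.

4.35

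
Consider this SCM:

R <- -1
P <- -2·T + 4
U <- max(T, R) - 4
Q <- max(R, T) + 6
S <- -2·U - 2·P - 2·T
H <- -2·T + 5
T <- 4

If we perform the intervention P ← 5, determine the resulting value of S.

Under do(P=5), the mechanism P <- -2·T + 4 is discarded; P is fixed at 5.
U = max(T, R) - 4  [with T=4, R=-1]  = 0
S = -2·U - 2·P - 2·T  [with U=0, P=5, T=4]  = -18

-18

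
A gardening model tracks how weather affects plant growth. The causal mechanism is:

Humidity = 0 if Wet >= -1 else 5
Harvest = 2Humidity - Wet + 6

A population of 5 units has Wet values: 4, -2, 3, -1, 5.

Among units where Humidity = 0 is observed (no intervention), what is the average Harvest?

E[Harvest|Humidity=0] averages over only the 4 units with Humidity=0 (Wet = 4, 3, -1, 5): Harvest = 2, 3, 7, 1, mean 3.25.

3.25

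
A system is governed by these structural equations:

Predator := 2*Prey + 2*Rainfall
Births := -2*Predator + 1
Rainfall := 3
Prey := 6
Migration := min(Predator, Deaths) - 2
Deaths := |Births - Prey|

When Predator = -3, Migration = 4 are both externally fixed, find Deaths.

1

The joint intervention fixes Predator = -3, Migration = 4, removing each variable's own equation.
Births = -2*Predator + 1  [with Predator=-3]  = 7
Deaths = |Births - Prey|  [with Births=7, Prey=6]  = 1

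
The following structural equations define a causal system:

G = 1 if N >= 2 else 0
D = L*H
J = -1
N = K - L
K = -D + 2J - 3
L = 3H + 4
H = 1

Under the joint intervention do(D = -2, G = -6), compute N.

-10

The joint intervention fixes D = -2, G = -6, removing each variable's own equation.
L = 3H + 4  [with H=1]  = 7
K = -D + 2J - 3  [with D=-2, J=-1]  = -3
N = K - L  [with K=-3, L=7]  = -10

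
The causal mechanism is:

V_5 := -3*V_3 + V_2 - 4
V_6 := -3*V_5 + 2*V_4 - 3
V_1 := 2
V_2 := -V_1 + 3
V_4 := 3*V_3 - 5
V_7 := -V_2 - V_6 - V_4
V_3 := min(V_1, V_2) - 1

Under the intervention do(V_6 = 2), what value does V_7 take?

Intervening sets V_6 = 2 and removes its equation (V_6 := -3*V_5 + 2*V_4 - 3).
V_2 = -V_1 + 3  [with V_1=2]  = 1
V_3 = min(V_1, V_2) - 1  [with V_1=2, V_2=1]  = 0
V_4 = 3*V_3 - 5  [with V_3=0]  = -5
V_7 = -V_2 - V_6 - V_4  [with V_2=1, V_6=2, V_4=-5]  = 2

2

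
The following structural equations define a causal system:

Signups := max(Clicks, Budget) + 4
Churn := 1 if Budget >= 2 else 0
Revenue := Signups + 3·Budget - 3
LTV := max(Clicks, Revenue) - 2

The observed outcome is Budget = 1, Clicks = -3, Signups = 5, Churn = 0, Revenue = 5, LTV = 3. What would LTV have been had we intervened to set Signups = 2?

The intervention breaks the incoming arrows to Signups: Signups := max(Clicks, Budget) + 4 no longer applies, and Signups = 2.
Revenue = Signups + 3·Budget - 3  [with Signups=2, Budget=1]  = 2
LTV = max(Clicks, Revenue) - 2  [with Clicks=-3, Revenue=2]  = 0

0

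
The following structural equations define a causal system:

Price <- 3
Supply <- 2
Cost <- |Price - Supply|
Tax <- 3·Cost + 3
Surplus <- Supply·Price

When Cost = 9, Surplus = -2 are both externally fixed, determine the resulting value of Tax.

The joint intervention fixes Cost = 9, Surplus = -2, removing each variable's own equation.
Tax = 3·Cost + 3  [with Cost=9]  = 30

30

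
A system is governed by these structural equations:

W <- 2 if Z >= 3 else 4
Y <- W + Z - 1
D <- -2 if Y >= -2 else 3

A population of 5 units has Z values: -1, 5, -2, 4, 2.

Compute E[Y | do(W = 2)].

2.6

The intervention sets W=2 in all 5 units regardless of Z. Recomputing Y per unit gives 0, 6, -1, 5, 3; average 2.6.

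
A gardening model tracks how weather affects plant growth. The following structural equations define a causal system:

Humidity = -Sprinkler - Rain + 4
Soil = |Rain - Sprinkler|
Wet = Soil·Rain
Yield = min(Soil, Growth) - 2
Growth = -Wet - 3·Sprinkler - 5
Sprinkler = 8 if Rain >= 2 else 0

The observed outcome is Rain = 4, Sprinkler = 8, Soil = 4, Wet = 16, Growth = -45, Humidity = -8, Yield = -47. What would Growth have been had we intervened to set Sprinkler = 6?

do(Sprinkler=6) replaces the equation Sprinkler = 8 if Rain >= 2 else 0 with the constant Sprinkler = 6.
Soil = |Rain - Sprinkler|  [with Rain=4, Sprinkler=6]  = 2
Wet = Soil·Rain  [with Soil=2, Rain=4]  = 8
Growth = -Wet - 3·Sprinkler - 5  [with Wet=8, Sprinkler=6]  = -31

-31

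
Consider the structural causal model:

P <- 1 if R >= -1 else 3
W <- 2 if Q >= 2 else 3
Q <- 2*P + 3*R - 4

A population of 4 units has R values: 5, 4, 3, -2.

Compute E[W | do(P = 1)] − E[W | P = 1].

0.25

do(P=1) breaks P's dependence on R. With P=1 fixed, W across the units is 2, 2, 2, 3, mean 2.25.
Observing P=1 restricts to units where P's equation naturally yields 1: R ∈ {5, 4, 3}. In that subpopulation W = 2, 2, 2, mean 2.
Difference = 2.25 − 2 = 0.25.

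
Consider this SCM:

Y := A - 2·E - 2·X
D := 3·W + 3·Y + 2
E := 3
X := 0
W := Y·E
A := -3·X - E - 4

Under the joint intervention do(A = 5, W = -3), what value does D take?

Setting A = 5, W = -3 by intervention discards those variables' equations.
Y = A - 2·E - 2·X  [with A=5, E=3, X=0]  = -1
D = 3·W + 3·Y + 2  [with W=-3, Y=-1]  = -10

-10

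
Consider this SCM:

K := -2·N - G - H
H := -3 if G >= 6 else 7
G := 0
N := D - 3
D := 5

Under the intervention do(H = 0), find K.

-4

Intervening sets H = 0 and removes its equation (H := -3 if G >= 6 else 7).
N = D - 3  [with D=5]  = 2
K = -2·N - G - H  [with N=2, G=0, H=0]  = -4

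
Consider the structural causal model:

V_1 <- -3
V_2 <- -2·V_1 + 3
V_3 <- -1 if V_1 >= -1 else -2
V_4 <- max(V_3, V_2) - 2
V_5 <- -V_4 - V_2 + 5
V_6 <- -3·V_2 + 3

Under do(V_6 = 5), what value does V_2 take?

do(V_6=5) replaces the equation V_6 <- -3·V_2 + 3 with the constant V_6 = 5.
V_2 is not downstream of the intervention, so its value is determined by the original equations.
V_2 = -2·V_1 + 3  [with V_1=-3]  = 9

9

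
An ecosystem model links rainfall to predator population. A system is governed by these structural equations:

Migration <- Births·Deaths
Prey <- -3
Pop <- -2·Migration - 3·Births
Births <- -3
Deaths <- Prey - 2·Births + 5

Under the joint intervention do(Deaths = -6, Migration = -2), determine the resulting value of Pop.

13

Setting Deaths = -6, Migration = -2 by intervention discards those variables' equations.
Pop = -2·Migration - 3·Births  [with Migration=-2, Births=-3]  = 13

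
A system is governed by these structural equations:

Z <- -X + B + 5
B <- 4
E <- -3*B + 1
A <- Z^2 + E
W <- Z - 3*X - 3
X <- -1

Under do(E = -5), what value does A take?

95

Intervening sets E = -5 and removes its equation (E <- -3*B + 1).
Z = -X + B + 5  [with X=-1, B=4]  = 10
A = Z^2 + E  [with Z=10, E=-5]  = 95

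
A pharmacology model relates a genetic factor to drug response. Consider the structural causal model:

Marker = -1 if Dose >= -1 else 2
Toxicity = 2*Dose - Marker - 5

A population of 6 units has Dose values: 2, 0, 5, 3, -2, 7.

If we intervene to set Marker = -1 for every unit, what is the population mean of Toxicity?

The intervention sets Marker=-1 in all 6 units regardless of Dose. Recomputing Toxicity per unit gives 0, -4, 6, 2, -8, 10; average 1.

1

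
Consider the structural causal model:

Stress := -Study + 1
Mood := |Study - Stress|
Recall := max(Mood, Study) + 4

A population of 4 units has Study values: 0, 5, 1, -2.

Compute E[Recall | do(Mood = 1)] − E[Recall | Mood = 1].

1

Under do(Mood=1), Mood's equation is replaced by Mood=1 for every unit. Per-unit Recall: 5, 9, 5, 5. Mean = 6.
E[Recall|Mood=1] averages over only the 2 units with Mood=1 (Study = 0, 1): Recall = 5, 5, mean 5.
Difference = 6 − 5 = 1.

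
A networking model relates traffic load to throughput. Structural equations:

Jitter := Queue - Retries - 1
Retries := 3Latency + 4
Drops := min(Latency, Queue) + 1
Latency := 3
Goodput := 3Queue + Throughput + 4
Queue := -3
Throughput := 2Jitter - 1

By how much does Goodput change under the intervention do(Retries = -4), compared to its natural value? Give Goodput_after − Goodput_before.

34

The intervention breaks the incoming arrows to Retries: Retries := 3Latency + 4 no longer applies, and Retries = -4.
Jitter = Queue - Retries - 1  [with Queue=-3, Retries=-4]  = 0
Throughput = 2Jitter - 1  [with Jitter=0]  = -1
Goodput = 3Queue + Throughput + 4  [with Queue=-3, Throughput=-1]  = -6
Without intervention: Retries = 3Latency + 4  [with Latency=3]  = 13; Jitter = Queue - Retries - 1  [with Queue=-3, Retries=13]  = -17; Throughput = 2Jitter - 1  [with Jitter=-17]  = -35; Goodput = 3Queue + Throughput + 4  [with Queue=-3, Throughput=-35]  = -40.
Change = -6 − (-40) = 34.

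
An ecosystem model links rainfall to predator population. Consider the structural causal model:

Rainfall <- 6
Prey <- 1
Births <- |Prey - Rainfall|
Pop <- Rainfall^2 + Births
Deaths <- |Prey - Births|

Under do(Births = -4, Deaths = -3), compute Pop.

Setting Births = -4, Deaths = -3 by intervention discards those variables' equations.
Pop = Rainfall^2 + Births  [with Rainfall=6, Births=-4]  = 32

32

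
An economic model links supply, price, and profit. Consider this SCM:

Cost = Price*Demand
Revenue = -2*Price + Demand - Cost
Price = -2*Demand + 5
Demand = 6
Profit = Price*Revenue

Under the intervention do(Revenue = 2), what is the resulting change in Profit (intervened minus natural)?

420

Intervening sets Revenue = 2 and removes its equation (Revenue = -2*Price + Demand - Cost).
Price = -2*Demand + 5  [with Demand=6]  = -7
Profit = Price*Revenue  [with Price=-7, Revenue=2]  = -14
Without intervention: Price = -2*Demand + 5  [with Demand=6]  = -7; Cost = Price*Demand  [with Price=-7, Demand=6]  = -42; Revenue = -2*Price + Demand - Cost  [with Price=-7, Demand=6, Cost=-42]  = 62; Profit = Price*Revenue  [with Price=-7, Revenue=62]  = -434.
Change = -14 − (-434) = 420.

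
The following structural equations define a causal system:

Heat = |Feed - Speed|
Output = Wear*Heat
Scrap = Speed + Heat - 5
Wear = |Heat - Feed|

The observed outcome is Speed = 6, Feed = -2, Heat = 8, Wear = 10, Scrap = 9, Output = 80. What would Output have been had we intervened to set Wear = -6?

Under do(Wear=-6), the mechanism Wear = |Heat - Feed| is discarded; Wear is fixed at -6.
Heat = |Feed - Speed|  [with Feed=-2, Speed=6]  = 8
Output = Wear*Heat  [with Wear=-6, Heat=8]  = -48

-48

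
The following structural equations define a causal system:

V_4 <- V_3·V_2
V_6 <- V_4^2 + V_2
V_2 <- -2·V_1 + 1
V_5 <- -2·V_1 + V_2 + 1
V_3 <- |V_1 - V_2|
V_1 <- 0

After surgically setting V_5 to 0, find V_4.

The intervention breaks the incoming arrows to V_5: V_5 <- -2·V_1 + V_2 + 1 no longer applies, and V_5 = 0.
Since V_4 is not a descendant of the intervened variable, it is unaffected.
V_2 = -2·V_1 + 1  [with V_1=0]  = 1
V_3 = |V_1 - V_2|  [with V_1=0, V_2=1]  = 1
V_4 = V_3·V_2  [with V_3=1, V_2=1]  = 1

1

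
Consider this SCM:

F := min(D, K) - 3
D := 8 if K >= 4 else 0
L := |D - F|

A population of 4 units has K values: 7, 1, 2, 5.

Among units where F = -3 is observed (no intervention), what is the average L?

Observing F=-3 restricts to units where F's equation naturally yields -3: K ∈ {1, 2}. In that subpopulation L = 3, 3, mean 3.

3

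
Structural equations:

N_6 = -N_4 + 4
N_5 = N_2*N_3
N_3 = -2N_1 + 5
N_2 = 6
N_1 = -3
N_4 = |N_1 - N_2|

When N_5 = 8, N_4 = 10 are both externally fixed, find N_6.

Setting N_5 = 8, N_4 = 10 by intervention discards those variables' equations.
N_6 = -N_4 + 4  [with N_4=10]  = -6

-6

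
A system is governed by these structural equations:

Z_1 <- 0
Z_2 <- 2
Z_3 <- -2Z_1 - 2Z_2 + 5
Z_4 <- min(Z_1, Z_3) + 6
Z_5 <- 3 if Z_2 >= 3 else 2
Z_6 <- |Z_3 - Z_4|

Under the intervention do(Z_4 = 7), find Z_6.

Under do(Z_4=7), the mechanism Z_4 <- min(Z_1, Z_3) + 6 is discarded; Z_4 is fixed at 7.
Z_3 = -2Z_1 - 2Z_2 + 5  [with Z_1=0, Z_2=2]  = 1
Z_6 = |Z_3 - Z_4|  [with Z_3=1, Z_4=7]  = 6

6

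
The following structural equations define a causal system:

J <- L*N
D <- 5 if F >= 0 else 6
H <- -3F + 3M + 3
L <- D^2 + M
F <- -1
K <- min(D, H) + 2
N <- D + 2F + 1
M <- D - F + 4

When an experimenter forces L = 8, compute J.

40

do(L=8) replaces the equation L <- D^2 + M with the constant L = 8.
D = 5 if F >= 0 else 6  [with F=-1]  = 6
N = D + 2F + 1  [with D=6, F=-1]  = 5
J = L*N  [with L=8, N=5]  = 40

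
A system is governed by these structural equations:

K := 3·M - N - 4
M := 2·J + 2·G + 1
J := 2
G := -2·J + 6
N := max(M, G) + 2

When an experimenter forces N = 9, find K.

14

Intervening sets N = 9 and removes its equation (N := max(M, G) + 2).
G = -2·J + 6  [with J=2]  = 2
M = 2·J + 2·G + 1  [with J=2, G=2]  = 9
K = 3·M - N - 4  [with M=9, N=9]  = 14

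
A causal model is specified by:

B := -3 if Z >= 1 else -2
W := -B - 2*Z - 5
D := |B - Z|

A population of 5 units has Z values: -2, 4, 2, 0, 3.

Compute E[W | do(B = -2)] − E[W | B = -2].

-4.8

Under do(B=-2), B's equation is replaced by B=-2 for every unit. Per-unit W: 1, -11, -7, -3, -9. Mean = -5.8.
Observing B=-2 restricts to units where B's equation naturally yields -2: Z ∈ {-2, 0}. In that subpopulation W = 1, -3, mean -1.
Difference = -5.8 − (-1) = -4.8.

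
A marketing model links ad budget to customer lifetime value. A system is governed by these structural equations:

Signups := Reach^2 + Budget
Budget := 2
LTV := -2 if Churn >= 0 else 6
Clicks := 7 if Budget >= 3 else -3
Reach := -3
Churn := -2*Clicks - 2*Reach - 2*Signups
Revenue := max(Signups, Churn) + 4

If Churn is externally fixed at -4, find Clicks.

-3

do(Churn=-4) replaces the equation Churn := -2*Clicks - 2*Reach - 2*Signups with the constant Churn = -4.
Clicks is not downstream of the intervention, so its value is determined by the original equations.
Clicks = 7 if Budget >= 3 else -3  [with Budget=2]  = -3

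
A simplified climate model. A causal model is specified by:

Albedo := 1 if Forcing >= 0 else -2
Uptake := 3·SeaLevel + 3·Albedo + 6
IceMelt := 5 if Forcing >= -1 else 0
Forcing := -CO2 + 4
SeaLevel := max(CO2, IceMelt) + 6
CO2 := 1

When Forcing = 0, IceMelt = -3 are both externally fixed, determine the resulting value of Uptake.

30

Under do(Forcing = 0, IceMelt = -3), each intervened variable's structural equation is replaced by its fixed value.
Albedo = 1 if Forcing >= 0 else -2  [with Forcing=0]  = 1
SeaLevel = max(CO2, IceMelt) + 6  [with CO2=1, IceMelt=-3]  = 7
Uptake = 3·SeaLevel + 3·Albedo + 6  [with SeaLevel=7, Albedo=1]  = 30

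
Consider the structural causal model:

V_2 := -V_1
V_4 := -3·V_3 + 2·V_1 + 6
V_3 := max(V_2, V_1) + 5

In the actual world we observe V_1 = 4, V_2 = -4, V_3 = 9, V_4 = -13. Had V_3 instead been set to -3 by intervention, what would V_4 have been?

The intervention breaks the incoming arrows to V_3: V_3 := max(V_2, V_1) + 5 no longer applies, and V_3 = -3.
V_4 = -3·V_3 + 2·V_1 + 6  [with V_3=-3, V_1=4]  = 23

23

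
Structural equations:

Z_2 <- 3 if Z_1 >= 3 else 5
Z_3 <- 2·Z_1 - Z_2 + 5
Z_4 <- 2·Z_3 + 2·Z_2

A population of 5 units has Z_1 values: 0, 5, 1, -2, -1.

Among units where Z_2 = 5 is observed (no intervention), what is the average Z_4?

Conditioning on Z_2=5 selects the 4 unit(s) with Z_1 ∈ {0, 1, -2, -1}. Their Z_4 values: 10, 14, 2, 6. Mean = 8.

8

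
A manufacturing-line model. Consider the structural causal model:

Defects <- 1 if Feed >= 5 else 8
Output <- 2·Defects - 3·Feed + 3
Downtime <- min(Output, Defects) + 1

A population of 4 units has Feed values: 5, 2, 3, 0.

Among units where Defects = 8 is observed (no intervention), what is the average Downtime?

Observing Defects=8 restricts to units where Defects's equation naturally yields 8: Feed ∈ {2, 3, 0}. In that subpopulation Downtime = 9, 9, 9, mean 9.

9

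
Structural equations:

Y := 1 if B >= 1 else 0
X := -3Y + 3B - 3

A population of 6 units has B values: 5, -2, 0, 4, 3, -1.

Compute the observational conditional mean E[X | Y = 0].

Observing Y=0 restricts to units where Y's equation naturally yields 0: B ∈ {-2, 0, -1}. In that subpopulation X = -9, -3, -6, mean -6.

-6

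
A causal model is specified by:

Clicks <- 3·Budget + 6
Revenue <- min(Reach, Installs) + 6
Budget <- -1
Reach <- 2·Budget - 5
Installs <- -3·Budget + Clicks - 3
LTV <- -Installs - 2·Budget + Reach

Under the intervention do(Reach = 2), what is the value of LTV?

Under do(Reach=2), the mechanism Reach <- 2·Budget - 5 is discarded; Reach is fixed at 2.
Clicks = 3·Budget + 6  [with Budget=-1]  = 3
Installs = -3·Budget + Clicks - 3  [with Budget=-1, Clicks=3]  = 3
LTV = -Installs - 2·Budget + Reach  [with Installs=3, Budget=-1, Reach=2]  = 1

1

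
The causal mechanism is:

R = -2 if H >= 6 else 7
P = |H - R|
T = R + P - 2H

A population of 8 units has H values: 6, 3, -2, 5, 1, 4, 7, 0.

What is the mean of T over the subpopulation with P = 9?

Conditioning on P=9 selects the 2 unit(s) with H ∈ {-2, 7}. Their T values: 20, -7. Mean = 6.5.

6.5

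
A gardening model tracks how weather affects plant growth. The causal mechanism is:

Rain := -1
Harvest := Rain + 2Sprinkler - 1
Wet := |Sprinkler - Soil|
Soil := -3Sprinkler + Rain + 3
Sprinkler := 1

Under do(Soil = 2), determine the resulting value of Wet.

The intervention breaks the incoming arrows to Soil: Soil := -3Sprinkler + Rain + 3 no longer applies, and Soil = 2.
Wet = |Sprinkler - Soil|  [with Sprinkler=1, Soil=2]  = 1

1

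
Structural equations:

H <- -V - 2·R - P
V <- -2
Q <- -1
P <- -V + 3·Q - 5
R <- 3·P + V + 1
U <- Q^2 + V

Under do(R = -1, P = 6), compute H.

The joint intervention fixes R = -1, P = 6, removing each variable's own equation.
H = -V - 2·R - P  [with V=-2, R=-1, P=6]  = -2

-2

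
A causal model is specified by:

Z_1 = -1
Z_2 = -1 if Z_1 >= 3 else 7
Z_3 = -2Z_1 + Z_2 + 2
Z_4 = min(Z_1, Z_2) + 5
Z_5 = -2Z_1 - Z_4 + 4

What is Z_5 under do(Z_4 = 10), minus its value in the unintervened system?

-6

Intervening sets Z_4 = 10 and removes its equation (Z_4 = min(Z_1, Z_2) + 5).
Z_5 = -2Z_1 - Z_4 + 4  [with Z_1=-1, Z_4=10]  = -4
Without intervention: Z_2 = -1 if Z_1 >= 3 else 7  [with Z_1=-1]  = 7; Z_4 = min(Z_1, Z_2) + 5  [with Z_1=-1, Z_2=7]  = 4; Z_5 = -2Z_1 - Z_4 + 4  [with Z_1=-1, Z_4=4]  = 2.
Change = -4 − 2 = -6.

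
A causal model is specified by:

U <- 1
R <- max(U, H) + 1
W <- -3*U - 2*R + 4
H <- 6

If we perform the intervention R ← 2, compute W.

-3

The intervention breaks the incoming arrows to R: R <- max(U, H) + 1 no longer applies, and R = 2.
W = -3*U - 2*R + 4  [with U=1, R=2]  = -3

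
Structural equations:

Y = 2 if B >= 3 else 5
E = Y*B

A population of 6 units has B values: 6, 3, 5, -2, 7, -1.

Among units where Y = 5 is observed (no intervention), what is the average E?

Observing Y=5 restricts to units where Y's equation naturally yields 5: B ∈ {-2, -1}. In that subpopulation E = -10, -5, mean -7.5.

-7.5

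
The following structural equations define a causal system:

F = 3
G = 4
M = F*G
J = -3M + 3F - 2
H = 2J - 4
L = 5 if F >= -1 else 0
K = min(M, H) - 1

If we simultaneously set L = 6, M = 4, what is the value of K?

-15

Under do(L = 6, M = 4), each intervened variable's structural equation is replaced by its fixed value.
J = -3M + 3F - 2  [with M=4, F=3]  = -5
H = 2J - 4  [with J=-5]  = -14
K = min(M, H) - 1  [with M=4, H=-14]  = -15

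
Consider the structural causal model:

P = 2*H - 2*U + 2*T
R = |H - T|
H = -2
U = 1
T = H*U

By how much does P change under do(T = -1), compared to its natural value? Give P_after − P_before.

2

do(T=-1) replaces the equation T = H*U with the constant T = -1.
P = 2*H - 2*U + 2*T  [with H=-2, U=1, T=-1]  = -8
Without intervention: T = H*U  [with H=-2, U=1]  = -2; P = 2*H - 2*U + 2*T  [with H=-2, U=1, T=-2]  = -10.
Change = -8 − (-10) = 2.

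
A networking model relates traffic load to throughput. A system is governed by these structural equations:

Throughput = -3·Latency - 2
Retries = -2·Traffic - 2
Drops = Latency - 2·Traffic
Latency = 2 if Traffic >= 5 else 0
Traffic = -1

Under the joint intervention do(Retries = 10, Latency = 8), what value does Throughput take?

-26

The joint intervention fixes Retries = 10, Latency = 8, removing each variable's own equation.
Throughput = -3·Latency - 2  [with Latency=8]  = -26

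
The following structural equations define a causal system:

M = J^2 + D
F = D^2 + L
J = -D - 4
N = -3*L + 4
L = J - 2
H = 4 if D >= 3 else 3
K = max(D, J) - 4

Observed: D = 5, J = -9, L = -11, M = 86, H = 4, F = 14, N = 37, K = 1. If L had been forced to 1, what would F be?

The intervention breaks the incoming arrows to L: L = J - 2 no longer applies, and L = 1.
F = D^2 + L  [with D=5, L=1]  = 26

26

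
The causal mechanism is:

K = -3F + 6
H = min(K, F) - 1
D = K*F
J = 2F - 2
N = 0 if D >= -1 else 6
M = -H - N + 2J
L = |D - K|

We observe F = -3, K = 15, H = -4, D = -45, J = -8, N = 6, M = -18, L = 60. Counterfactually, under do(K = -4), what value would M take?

-11

Under do(K=-4), the mechanism K = -3F + 6 is discarded; K is fixed at -4.
H = min(K, F) - 1  [with K=-4, F=-3]  = -5
D = K*F  [with K=-4, F=-3]  = 12
J = 2F - 2  [with F=-3]  = -8
N = 0 if D >= -1 else 6  [with D=12]  = 0
M = -H - N + 2J  [with H=-5, N=0, J=-8]  = -11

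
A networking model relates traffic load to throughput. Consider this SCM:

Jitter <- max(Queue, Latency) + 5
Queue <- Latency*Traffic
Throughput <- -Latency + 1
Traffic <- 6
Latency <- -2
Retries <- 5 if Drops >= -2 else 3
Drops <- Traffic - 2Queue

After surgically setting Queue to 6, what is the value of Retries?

do(Queue=6) replaces the equation Queue <- Latency*Traffic with the constant Queue = 6.
Drops = Traffic - 2Queue  [with Traffic=6, Queue=6]  = -6
Retries = 5 if Drops >= -2 else 3  [with Drops=-6]  = 3

3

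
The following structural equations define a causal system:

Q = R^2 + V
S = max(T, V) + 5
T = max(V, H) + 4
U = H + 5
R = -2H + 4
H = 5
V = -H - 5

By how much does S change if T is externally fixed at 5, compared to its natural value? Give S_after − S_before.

Intervening sets T = 5 and removes its equation (T = max(V, H) + 4).
V = -H - 5  [with H=5]  = -10
S = max(T, V) + 5  [with T=5, V=-10]  = 10
Without intervention: V = -H - 5  [with H=5]  = -10; T = max(V, H) + 4  [with V=-10, H=5]  = 9; S = max(T, V) + 5  [with T=9, V=-10]  = 14.
Change = 10 − 14 = -4.

-4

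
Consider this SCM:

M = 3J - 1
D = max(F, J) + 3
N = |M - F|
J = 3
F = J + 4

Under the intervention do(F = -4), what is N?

12

Under do(F=-4), the mechanism F = J + 4 is discarded; F is fixed at -4.
M = 3J - 1  [with J=3]  = 8
N = |M - F|  [with M=8, F=-4]  = 12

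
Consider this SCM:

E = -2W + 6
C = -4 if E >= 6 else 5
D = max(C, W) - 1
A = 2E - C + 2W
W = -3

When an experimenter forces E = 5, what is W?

-3

Under do(E=5), the mechanism E = -2W + 6 is discarded; E is fixed at 5.
W is not downstream of the intervention, so its value is determined by the original equations.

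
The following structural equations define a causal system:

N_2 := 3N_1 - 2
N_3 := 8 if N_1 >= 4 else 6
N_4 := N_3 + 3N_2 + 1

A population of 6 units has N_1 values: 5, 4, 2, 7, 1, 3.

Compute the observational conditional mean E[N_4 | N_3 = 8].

51

E[N_4|N_3=8] averages over only the 3 units with N_3=8 (N_1 = 5, 4, 7): N_4 = 48, 39, 66, mean 51.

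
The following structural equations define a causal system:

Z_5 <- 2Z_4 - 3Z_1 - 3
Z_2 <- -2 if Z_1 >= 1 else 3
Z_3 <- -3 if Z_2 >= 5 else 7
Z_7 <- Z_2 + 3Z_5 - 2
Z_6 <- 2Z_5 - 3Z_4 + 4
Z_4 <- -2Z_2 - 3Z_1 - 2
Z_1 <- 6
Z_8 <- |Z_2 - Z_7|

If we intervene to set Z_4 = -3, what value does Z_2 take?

The intervention breaks the incoming arrows to Z_4: Z_4 <- -2Z_2 - 3Z_1 - 2 no longer applies, and Z_4 = -3.
Since Z_2 is not a descendant of the intervened variable, it is unaffected.
Z_2 = -2 if Z_1 >= 1 else 3  [with Z_1=6]  = -2

-2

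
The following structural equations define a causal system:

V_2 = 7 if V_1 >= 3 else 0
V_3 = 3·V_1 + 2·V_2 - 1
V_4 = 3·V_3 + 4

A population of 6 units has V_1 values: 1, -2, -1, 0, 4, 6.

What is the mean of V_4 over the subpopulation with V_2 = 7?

E[V_4|V_2=7] averages over only the 2 units with V_2=7 (V_1 = 4, 6): V_4 = 79, 97, mean 88.

88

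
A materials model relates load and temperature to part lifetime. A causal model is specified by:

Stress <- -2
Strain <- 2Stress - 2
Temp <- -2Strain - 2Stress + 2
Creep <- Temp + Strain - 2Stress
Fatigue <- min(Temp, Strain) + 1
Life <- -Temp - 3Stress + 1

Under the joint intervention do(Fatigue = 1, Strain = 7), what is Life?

15

The joint intervention fixes Fatigue = 1, Strain = 7, removing each variable's own equation.
Temp = -2Strain - 2Stress + 2  [with Strain=7, Stress=-2]  = -8
Life = -Temp - 3Stress + 1  [with Temp=-8, Stress=-2]  = 15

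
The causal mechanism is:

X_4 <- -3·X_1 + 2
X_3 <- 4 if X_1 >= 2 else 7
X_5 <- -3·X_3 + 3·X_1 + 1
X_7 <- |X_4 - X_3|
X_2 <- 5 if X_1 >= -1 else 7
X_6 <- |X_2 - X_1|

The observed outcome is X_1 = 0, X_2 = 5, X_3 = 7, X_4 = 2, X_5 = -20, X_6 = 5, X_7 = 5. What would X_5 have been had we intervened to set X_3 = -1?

do(X_3=-1) replaces the equation X_3 <- 4 if X_1 >= 2 else 7 with the constant X_3 = -1.
X_5 = -3·X_3 + 3·X_1 + 1  [with X_3=-1, X_1=0]  = 4

4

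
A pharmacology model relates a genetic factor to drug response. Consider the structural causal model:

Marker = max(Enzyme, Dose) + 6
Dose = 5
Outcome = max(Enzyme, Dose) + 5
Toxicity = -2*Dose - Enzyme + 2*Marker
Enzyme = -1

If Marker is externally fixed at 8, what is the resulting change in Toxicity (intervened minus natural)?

-6

The intervention breaks the incoming arrows to Marker: Marker = max(Enzyme, Dose) + 6 no longer applies, and Marker = 8.
Toxicity = -2*Dose - Enzyme + 2*Marker  [with Dose=5, Enzyme=-1, Marker=8]  = 7
Without intervention: Marker = max(Enzyme, Dose) + 6  [with Enzyme=-1, Dose=5]  = 11; Toxicity = -2*Dose - Enzyme + 2*Marker  [with Dose=5, Enzyme=-1, Marker=11]  = 13.
Change = 7 − 13 = -6.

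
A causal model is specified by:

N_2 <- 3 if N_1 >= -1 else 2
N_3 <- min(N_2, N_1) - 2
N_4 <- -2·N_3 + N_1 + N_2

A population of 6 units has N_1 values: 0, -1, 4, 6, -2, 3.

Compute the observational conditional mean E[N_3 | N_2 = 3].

Conditioning on N_2=3 selects the 5 unit(s) with N_1 ∈ {0, -1, 4, 6, 3}. Their N_3 values: -2, -3, 1, 1, 1. Mean = -0.4.

-0.4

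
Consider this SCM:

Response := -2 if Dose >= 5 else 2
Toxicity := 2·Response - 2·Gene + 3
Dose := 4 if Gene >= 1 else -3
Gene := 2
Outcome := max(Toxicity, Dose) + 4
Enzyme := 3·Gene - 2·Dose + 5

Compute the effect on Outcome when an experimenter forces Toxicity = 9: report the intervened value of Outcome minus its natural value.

5

The intervention breaks the incoming arrows to Toxicity: Toxicity := 2·Response - 2·Gene + 3 no longer applies, and Toxicity = 9.
Dose = 4 if Gene >= 1 else -3  [with Gene=2]  = 4
Outcome = max(Toxicity, Dose) + 4  [with Toxicity=9, Dose=4]  = 13
Without intervention: Dose = 4 if Gene >= 1 else -3  [with Gene=2]  = 4; Response = -2 if Dose >= 5 else 2  [with Dose=4]  = 2; Toxicity = 2·Response - 2·Gene + 3  [with Response=2, Gene=2]  = 3; Outcome = max(Toxicity, Dose) + 4  [with Toxicity=3, Dose=4]  = 8.
Change = 13 − 8 = 5.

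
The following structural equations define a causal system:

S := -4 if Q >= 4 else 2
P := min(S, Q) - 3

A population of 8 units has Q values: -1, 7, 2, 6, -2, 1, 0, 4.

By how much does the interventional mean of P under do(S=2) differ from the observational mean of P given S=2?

Under do(S=2), S's equation is replaced by S=2 for every unit. Per-unit P: -4, -1, -1, -1, -5, -2, -3, -1. Mean = -2.25.
E[P|S=2] averages over only the 5 units with S=2 (Q = -1, 2, -2, 1, 0): P = -4, -1, -5, -2, -3, mean -3.
Difference = -2.25 − (-3) = 0.75.

0.75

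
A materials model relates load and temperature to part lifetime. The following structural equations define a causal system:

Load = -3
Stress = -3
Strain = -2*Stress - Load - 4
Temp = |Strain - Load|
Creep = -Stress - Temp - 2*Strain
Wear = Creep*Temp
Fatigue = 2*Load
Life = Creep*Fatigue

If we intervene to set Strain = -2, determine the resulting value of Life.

The intervention breaks the incoming arrows to Strain: Strain = -2*Stress - Load - 4 no longer applies, and Strain = -2.
Temp = |Strain - Load|  [with Strain=-2, Load=-3]  = 1
Creep = -Stress - Temp - 2*Strain  [with Stress=-3, Temp=1, Strain=-2]  = 6
Fatigue = 2*Load  [with Load=-3]  = -6
Life = Creep*Fatigue  [with Creep=6, Fatigue=-6]  = -36

-36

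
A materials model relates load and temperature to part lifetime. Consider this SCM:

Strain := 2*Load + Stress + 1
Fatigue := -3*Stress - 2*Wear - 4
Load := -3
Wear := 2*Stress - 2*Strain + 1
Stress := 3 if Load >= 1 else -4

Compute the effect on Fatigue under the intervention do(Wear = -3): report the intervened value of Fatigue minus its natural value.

28

Intervening sets Wear = -3 and removes its equation (Wear := 2*Stress - 2*Strain + 1).
Stress = 3 if Load >= 1 else -4  [with Load=-3]  = -4
Fatigue = -3*Stress - 2*Wear - 4  [with Stress=-4, Wear=-3]  = 14
Without intervention: Stress = 3 if Load >= 1 else -4  [with Load=-3]  = -4; Strain = 2*Load + Stress + 1  [with Load=-3, Stress=-4]  = -9; Wear = 2*Stress - 2*Strain + 1  [with Stress=-4, Strain=-9]  = 11; Fatigue = -3*Stress - 2*Wear - 4  [with Stress=-4, Wear=11]  = -14.
Change = 14 − (-14) = 28.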